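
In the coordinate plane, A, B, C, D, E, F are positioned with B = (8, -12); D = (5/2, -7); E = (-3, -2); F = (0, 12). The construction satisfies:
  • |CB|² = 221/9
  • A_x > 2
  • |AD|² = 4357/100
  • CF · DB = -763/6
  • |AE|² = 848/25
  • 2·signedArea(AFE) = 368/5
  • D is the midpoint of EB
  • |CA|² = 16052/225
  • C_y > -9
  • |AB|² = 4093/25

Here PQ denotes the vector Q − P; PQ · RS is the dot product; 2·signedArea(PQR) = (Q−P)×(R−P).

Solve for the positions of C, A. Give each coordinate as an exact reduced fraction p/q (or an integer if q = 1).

1. C_x = 13/3  [line -11/2·x + 5·y + 403/6 = 0 ∩ |CB|² = 221/9]
2. C_y = -26/3  [line -11/2·x + 5·y + 403/6 = 0 ∩ |CB|² = 221/9]
   → C = (13/3, -26/3)
3. A_x = 13/5  [line 14·x + -3·y + -188/5 = 0 ∩ |AB|² = 4093/25]
4. A_y = -2/5  [line 14·x + -3·y + -188/5 = 0 ∩ |AB|² = 4093/25]
   → A = (13/5, -2/5)

A = (13/5, -2/5)
C = (13/3, -26/3)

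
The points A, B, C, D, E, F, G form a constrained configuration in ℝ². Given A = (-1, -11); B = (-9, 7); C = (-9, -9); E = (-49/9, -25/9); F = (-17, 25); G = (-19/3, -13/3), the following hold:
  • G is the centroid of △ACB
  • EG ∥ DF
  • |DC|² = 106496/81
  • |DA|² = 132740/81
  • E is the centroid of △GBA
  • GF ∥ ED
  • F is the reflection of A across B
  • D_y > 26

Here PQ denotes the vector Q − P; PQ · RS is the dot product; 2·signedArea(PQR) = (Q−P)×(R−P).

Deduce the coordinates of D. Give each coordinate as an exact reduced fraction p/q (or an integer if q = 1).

1. D_x = -145/9  [EG ∥ DF ∩ GF ∥ ED]
2. D_y = 239/9  [EG ∥ DF ∩ GF ∥ ED]
   → D = (-145/9, 239/9)

D = (-145/9, 239/9)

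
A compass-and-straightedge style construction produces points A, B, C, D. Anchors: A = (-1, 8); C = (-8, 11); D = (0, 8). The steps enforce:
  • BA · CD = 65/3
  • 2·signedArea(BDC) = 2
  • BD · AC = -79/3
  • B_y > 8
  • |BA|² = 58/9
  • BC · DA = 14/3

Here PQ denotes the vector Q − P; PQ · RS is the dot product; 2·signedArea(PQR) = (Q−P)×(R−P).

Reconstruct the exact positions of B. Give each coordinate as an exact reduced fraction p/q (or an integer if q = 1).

1. B_x = -10/3  [2·signedArea(BDC) = 2 ∩ BC · DA = 14/3]
2. B_y = 9  [2·signedArea(BDC) = 2 ∩ BC · DA = 14/3]
   → B = (-10/3, 9)

B = (-10/3, 9)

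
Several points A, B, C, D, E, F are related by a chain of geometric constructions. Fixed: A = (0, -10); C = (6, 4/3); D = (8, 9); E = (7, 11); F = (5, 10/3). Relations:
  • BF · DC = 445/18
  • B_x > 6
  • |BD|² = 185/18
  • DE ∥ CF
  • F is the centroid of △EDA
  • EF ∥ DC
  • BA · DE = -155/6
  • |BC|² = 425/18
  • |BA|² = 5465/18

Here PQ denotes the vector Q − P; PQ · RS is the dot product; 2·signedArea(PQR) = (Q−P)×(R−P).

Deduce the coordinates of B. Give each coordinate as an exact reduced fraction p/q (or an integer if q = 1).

1. B_x = 13/2  [BA · DE = -155/6 ∩ BF · DC = 445/18]
2. B_y = 37/6  [BA · DE = -155/6 ∩ BF · DC = 445/18]
   → B = (13/2, 37/6)

B = (13/2, 37/6)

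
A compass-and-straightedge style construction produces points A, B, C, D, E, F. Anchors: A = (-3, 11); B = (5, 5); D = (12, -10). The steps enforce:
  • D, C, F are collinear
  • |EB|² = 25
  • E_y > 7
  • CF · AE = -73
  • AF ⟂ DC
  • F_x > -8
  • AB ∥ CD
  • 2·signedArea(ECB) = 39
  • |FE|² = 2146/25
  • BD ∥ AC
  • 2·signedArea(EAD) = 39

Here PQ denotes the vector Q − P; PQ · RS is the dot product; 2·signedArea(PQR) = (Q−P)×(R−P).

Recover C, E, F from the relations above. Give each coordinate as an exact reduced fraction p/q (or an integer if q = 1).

1. C_x = 4  [AB ∥ CD ∩ BD ∥ AC]
2. C_y = -4  [AB ∥ CD ∩ BD ∥ AC]
   → C = (4, -4)
3. E_x = 1  [2·signedArea(EAD) = 39 ∩ 2·signedArea(ECB) = 39]
4. E_y = 8  [2·signedArea(EAD) = 39 ∩ 2·signedArea(ECB) = 39]
   → E = (1, 8)
5. F_x = -192/25  [D, C, F are collinear ∩ AF ⟂ DC]
6. F_y = 119/25  [D, C, F are collinear ∩ AF ⟂ DC]
   → F = (-192/25, 119/25)

C = (4, -4)
E = (1, 8)
F = (-192/25, 119/25)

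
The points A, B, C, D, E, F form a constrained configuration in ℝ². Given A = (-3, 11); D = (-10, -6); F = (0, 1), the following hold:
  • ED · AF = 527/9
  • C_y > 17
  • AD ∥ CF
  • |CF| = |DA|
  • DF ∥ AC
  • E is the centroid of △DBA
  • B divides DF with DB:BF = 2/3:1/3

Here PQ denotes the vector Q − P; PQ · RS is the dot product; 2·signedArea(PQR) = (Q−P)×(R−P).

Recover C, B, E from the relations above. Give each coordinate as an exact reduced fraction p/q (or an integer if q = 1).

B = (-10/3, -4/3)
C = (7, 18)
E = (-49/9, 11/9)

1. C_x = 7  [AD ∥ CF ∩ DF ∥ AC]
2. C_y = 18  [AD ∥ CF ∩ DF ∥ AC]
   → C = (7, 18)
3. B_x = -10/3  [B divides DF with DB:BF = 2/3:1/3]
4. B_y = -4/3  [B divides DF with DB:BF = 2/3:1/3]
   → B = (-10/3, -4/3)
5. E_x = -49/9  [E is the centroid of △DBA]
6. E_y = 11/9  [E is the centroid of △DBA]
   → E = (-49/9, 11/9)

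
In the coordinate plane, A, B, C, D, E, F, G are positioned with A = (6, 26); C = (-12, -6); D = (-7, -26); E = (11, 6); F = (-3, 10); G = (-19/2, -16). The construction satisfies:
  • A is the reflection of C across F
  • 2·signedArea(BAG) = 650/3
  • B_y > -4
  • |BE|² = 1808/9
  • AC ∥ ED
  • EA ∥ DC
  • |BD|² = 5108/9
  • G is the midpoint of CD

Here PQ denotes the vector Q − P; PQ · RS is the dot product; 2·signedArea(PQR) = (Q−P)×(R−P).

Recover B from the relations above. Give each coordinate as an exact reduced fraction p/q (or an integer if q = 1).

B = (1/3, -10/3)

1. B_x = 1/3  [line 42·x + -31/2·y + -197/3 = 0 ∩ |BD|² = 5108/9]
2. B_y = -10/3  [line 42·x + -31/2·y + -197/3 = 0 ∩ |BD|² = 5108/9]
   → B = (1/3, -10/3)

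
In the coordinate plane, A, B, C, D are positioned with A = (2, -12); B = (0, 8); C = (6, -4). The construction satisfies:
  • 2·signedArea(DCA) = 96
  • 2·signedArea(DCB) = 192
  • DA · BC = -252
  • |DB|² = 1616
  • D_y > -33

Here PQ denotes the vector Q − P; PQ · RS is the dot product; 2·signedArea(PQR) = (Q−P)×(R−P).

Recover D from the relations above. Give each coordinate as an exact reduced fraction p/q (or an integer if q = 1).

D = (4, -32)

1. D_x = 4  [2·signedArea(DCB) = 192 ∩ DA · BC = -252]
2. D_y = -32  [2·signedArea(DCB) = 192 ∩ DA · BC = -252]
   → D = (4, -32)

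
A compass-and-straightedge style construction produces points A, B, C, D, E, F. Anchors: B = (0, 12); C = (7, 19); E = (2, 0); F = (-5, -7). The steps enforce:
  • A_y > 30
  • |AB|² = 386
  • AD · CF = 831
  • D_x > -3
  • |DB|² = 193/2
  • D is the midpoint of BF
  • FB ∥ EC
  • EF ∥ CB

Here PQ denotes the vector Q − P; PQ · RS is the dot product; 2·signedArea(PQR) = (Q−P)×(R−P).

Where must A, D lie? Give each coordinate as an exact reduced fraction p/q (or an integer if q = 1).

1. D_x = -5/2  [D is the midpoint of BF]
2. D_y = 5/2  [D is the midpoint of BF]
   → D = (-5/2, 5/2)
3. A_x = 5  [line 12·x + 26·y + -866 = 0 ∩ |AB|² = 386]
4. A_y = 31  [line 12·x + 26·y + -866 = 0 ∩ |AB|² = 386]
   → A = (5, 31)

A = (5, 31)
D = (-5/2, 5/2)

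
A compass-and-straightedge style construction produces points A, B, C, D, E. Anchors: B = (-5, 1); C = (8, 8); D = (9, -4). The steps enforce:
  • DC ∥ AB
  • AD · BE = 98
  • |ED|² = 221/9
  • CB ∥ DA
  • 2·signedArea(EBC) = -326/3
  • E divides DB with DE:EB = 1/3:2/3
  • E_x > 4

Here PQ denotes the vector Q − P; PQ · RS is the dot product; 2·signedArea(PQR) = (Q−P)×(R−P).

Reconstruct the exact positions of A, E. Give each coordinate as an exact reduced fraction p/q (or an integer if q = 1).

1. A_x = -4  [DC ∥ AB ∩ CB ∥ DA]
2. A_y = -11  [DC ∥ AB ∩ CB ∥ DA]
   → A = (-4, -11)
3. E_x = 13/3  [E divides DB with DE:EB = 1/3:2/3]
4. E_y = -7/3  [E divides DB with DE:EB = 1/3:2/3]
   → E = (13/3, -7/3)

A = (-4, -11)
E = (13/3, -7/3)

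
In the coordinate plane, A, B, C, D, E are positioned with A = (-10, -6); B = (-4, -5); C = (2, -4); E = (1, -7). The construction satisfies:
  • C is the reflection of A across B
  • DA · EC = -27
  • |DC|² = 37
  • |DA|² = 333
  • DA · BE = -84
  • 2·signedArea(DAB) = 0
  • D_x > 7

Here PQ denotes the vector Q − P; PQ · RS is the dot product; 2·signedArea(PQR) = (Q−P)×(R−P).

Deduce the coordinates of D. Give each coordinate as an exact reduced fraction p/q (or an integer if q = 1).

1. D_x = 8  [2·signedArea(DAB) = 0 ∩ DA · EC = -27]
2. D_y = -3  [2·signedArea(DAB) = 0 ∩ DA · EC = -27]
   → D = (8, -3)

D = (8, -3)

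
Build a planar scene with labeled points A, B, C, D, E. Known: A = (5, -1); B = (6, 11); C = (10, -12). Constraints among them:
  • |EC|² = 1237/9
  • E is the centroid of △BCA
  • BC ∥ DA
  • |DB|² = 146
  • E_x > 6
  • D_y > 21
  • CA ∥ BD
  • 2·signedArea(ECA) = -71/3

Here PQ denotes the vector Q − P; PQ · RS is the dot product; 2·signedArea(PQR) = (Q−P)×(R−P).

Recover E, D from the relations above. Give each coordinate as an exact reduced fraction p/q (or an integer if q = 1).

D = (1, 22)
E = (7, -2/3)

1. E_x = 7  [E is the centroid of △BCA]
2. E_y = -2/3  [E is the centroid of △BCA]
   → E = (7, -2/3)
3. D_x = 1  [BC ∥ DA ∩ CA ∥ BD]
4. D_y = 22  [BC ∥ DA ∩ CA ∥ BD]
   → D = (1, 22)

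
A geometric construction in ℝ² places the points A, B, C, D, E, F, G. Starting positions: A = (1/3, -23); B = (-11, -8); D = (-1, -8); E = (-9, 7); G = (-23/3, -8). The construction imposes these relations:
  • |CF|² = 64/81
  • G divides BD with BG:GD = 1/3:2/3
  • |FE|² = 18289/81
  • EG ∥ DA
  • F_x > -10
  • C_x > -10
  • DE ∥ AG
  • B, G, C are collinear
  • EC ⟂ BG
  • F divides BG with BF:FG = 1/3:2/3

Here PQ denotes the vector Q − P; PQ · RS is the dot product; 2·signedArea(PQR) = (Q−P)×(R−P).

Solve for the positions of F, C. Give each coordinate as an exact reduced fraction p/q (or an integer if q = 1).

1. F_x = -89/9  [F divides BG with BF:FG = 1/3:2/3]
2. F_y = -8  [F divides BG with BF:FG = 1/3:2/3]
   → F = (-89/9, -8)
3. C_x = -9  [B, G, C are collinear ∩ EC ⟂ BG]
4. C_y = -8  [B, G, C are collinear ∩ EC ⟂ BG]
   → C = (-9, -8)

C = (-9, -8)
F = (-89/9, -8)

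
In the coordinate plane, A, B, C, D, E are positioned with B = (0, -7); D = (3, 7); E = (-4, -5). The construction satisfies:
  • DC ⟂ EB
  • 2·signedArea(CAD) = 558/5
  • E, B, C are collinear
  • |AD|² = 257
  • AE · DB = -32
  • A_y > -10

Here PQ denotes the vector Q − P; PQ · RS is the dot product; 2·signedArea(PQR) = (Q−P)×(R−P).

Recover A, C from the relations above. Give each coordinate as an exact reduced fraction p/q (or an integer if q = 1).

A = (4, -9)
C = (-16/5, -27/5)

1. C_x = -16/5  [E, B, C are collinear ∩ DC ⟂ EB]
2. C_y = -27/5  [E, B, C are collinear ∩ DC ⟂ EB]
   → C = (-16/5, -27/5)
3. A_x = 4  [AE · DB = -32 ∩ 2·signedArea(CAD) = 558/5]
4. A_y = -9  [AE · DB = -32 ∩ 2·signedArea(CAD) = 558/5]
   → A = (4, -9)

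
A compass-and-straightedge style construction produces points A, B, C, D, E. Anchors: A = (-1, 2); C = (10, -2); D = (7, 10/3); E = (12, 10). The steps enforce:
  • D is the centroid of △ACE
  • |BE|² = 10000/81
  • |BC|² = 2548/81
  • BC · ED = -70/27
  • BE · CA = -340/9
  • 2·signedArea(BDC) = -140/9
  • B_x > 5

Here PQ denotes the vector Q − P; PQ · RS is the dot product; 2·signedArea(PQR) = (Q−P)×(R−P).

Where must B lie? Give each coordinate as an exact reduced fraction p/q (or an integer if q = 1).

1. B_x = 16/3  [2·signedArea(BDC) = -140/9 ∩ BC · ED = -70/27]
2. B_y = 10/9  [2·signedArea(BDC) = -140/9 ∩ BC · ED = -70/27]
   → B = (16/3, 10/9)

B = (16/3, 10/9)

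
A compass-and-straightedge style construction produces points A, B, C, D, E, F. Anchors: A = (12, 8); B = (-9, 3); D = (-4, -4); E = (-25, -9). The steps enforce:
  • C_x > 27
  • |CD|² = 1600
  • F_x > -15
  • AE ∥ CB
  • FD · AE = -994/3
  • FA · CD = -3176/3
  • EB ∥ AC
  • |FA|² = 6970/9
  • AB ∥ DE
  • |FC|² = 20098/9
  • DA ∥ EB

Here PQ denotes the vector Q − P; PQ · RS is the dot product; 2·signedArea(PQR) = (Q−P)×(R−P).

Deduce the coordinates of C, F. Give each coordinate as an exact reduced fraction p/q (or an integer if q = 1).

1. C_x = 28  [AE ∥ CB ∩ EB ∥ AC]
2. C_y = 20  [AE ∥ CB ∩ EB ∥ AC]
   → C = (28, 20)
3. F_x = -43/3  [FD · AE = -994/3 ∩ FA · CD = -3176/3]
4. F_y = -1  [FD · AE = -994/3 ∩ FA · CD = -3176/3]
   → F = (-43/3, -1)

C = (28, 20)
F = (-43/3, -1)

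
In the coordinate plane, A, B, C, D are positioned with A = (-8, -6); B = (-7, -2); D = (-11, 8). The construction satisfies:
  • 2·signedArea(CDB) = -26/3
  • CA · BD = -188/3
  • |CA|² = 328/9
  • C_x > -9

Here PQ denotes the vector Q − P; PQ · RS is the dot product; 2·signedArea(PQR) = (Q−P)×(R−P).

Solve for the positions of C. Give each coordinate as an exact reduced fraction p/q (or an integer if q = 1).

1. C_x = -26/3  [CA · BD = -188/3 ∩ 2·signedArea(CDB) = -26/3]
2. C_y = 0  [CA · BD = -188/3 ∩ 2·signedArea(CDB) = -26/3]
   → C = (-26/3, 0)

C = (-26/3, 0)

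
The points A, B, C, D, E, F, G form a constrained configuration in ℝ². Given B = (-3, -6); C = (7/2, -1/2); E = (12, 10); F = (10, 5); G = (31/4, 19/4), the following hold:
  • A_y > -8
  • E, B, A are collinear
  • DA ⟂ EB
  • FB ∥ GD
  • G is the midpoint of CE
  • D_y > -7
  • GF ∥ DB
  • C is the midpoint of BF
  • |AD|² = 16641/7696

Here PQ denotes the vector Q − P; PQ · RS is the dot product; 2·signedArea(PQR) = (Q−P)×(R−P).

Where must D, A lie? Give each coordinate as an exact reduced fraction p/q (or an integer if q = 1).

A = (-8037/1924, -3490/481)
D = (-21/4, -25/4)

1. D_x = -21/4  [GF ∥ DB ∩ FB ∥ GD]
2. D_y = -25/4  [GF ∥ DB ∩ FB ∥ GD]
   → D = (-21/4, -25/4)
3. A_x = -8037/1924  [E, B, A are collinear ∩ DA ⟂ EB]
4. A_y = -3490/481  [E, B, A are collinear ∩ DA ⟂ EB]
   → A = (-8037/1924, -3490/481)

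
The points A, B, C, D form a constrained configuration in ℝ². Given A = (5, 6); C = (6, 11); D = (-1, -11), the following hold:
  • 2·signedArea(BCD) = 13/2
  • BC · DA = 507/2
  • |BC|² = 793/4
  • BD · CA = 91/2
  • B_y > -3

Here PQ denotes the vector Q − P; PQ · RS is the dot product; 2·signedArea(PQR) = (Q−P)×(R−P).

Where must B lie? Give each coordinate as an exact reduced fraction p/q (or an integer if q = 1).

B = (2, -5/2)

1. B_x = 2  [2·signedArea(BCD) = 13/2 ∩ BD · CA = 91/2]
2. B_y = -5/2  [2·signedArea(BCD) = 13/2 ∩ BD · CA = 91/2]
   → B = (2, -5/2)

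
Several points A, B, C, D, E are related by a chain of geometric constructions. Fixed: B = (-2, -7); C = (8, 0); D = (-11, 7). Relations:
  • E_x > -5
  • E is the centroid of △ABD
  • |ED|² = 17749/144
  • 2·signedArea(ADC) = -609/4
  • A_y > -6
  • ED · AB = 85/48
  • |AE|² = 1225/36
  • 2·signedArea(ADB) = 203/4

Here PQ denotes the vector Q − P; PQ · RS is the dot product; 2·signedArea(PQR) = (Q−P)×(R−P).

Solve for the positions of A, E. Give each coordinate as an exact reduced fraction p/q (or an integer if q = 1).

A = (1/2, -21/4)
E = (-25/6, -7/4)

1. A_x = 1/2  [2·signedArea(ADC) = -609/4 ∩ 2·signedArea(ADB) = 203/4]
2. A_y = -21/4  [2·signedArea(ADC) = -609/4 ∩ 2·signedArea(ADB) = 203/4]
   → A = (1/2, -21/4)
3. E_x = -25/6  [E is the centroid of △ABD]
4. E_y = -7/4  [E is the centroid of △ABD]
   → E = (-25/6, -7/4)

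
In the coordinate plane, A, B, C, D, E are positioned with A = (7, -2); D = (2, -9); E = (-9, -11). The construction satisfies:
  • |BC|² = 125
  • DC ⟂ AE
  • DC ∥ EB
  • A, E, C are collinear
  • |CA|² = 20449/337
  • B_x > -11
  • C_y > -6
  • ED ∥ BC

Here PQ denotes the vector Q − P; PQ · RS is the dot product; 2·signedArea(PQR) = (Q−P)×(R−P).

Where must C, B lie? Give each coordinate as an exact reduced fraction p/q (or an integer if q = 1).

B = (-3636/337, -2635/337)
C = (71/337, -1961/337)

1. C_x = 71/337  [A, E, C are collinear ∩ DC ⟂ AE]
2. C_y = -1961/337  [A, E, C are collinear ∩ DC ⟂ AE]
   → C = (71/337, -1961/337)
3. B_x = -3636/337  [ED ∥ BC ∩ DC ∥ EB]
4. B_y = -2635/337  [ED ∥ BC ∩ DC ∥ EB]
   → B = (-3636/337, -2635/337)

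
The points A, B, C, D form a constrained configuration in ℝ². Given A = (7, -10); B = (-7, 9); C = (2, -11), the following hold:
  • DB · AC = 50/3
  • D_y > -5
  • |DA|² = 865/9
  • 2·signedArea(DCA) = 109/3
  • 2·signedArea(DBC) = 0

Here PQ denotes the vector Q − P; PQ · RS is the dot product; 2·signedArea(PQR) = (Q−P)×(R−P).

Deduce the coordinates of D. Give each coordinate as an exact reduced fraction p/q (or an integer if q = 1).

1. D_x = -1  [2·signedArea(DBC) = 0 ∩ 2·signedArea(DCA) = 109/3]
2. D_y = -13/3  [2·signedArea(DBC) = 0 ∩ 2·signedArea(DCA) = 109/3]
   → D = (-1, -13/3)

D = (-1, -13/3)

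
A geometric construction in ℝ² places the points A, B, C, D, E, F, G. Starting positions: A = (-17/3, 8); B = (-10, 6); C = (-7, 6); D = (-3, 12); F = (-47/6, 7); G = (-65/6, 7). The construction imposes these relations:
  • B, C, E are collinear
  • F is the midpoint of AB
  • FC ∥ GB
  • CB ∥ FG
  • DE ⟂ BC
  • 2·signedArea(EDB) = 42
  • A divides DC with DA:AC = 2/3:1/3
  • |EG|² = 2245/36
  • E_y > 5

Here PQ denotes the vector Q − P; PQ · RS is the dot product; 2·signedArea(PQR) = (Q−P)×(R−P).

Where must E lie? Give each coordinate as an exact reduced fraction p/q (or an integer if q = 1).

E = (-3, 6)

1. E_x = -3  [B, C, E are collinear ∩ DE ⟂ BC]
2. E_y = 6  [B, C, E are collinear ∩ DE ⟂ BC]
   → E = (-3, 6)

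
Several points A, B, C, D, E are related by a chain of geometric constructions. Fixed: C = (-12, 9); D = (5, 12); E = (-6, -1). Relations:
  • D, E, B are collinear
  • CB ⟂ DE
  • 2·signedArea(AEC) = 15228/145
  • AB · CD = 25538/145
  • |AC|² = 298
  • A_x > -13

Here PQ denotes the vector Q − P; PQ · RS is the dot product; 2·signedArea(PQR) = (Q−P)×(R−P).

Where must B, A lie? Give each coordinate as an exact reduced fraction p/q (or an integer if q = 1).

1. B_x = -518/145  [D, E, B are collinear ∩ CB ⟂ DE]
2. B_y = 271/145  [D, E, B are collinear ∩ CB ⟂ DE]
   → B = (-518/145, 271/145)
3. A_x = -1761/145  [AB · CD = 25538/145 ∩ 2·signedArea(AEC) = 15228/145]
4. A_y = -1198/145  [AB · CD = 25538/145 ∩ 2·signedArea(AEC) = 15228/145]
   → A = (-1761/145, -1198/145)

A = (-1761/145, -1198/145)
B = (-518/145, 271/145)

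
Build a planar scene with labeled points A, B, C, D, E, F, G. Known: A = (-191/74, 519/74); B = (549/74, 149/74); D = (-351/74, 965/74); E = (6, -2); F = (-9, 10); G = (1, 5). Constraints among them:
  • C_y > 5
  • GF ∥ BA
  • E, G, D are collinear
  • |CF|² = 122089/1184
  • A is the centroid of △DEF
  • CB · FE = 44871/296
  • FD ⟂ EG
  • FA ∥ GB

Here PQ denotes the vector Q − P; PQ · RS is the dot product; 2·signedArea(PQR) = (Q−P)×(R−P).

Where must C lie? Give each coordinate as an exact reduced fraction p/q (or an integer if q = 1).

C = (31/296, 1629/296)

1. C_x = 31/296  [line -15·x + 12·y + -19083/296 = 0 ∩ |CF|² = 122089/1184]
2. C_y = 1629/296  [line -15·x + 12·y + -19083/296 = 0 ∩ |CF|² = 122089/1184]
   → C = (31/296, 1629/296)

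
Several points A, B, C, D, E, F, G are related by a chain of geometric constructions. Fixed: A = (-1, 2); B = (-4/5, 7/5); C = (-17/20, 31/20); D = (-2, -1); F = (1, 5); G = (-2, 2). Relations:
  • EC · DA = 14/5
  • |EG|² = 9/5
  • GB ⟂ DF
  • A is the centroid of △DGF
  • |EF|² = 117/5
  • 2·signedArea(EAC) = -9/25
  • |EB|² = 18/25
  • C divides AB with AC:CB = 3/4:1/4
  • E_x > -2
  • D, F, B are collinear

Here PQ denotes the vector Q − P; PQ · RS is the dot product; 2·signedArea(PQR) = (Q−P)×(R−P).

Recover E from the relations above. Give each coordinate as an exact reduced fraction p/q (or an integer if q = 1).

E = (-7/5, 4/5)

1. E_x = -7/5  [EC · DA = 14/5 ∩ 2·signedArea(EAC) = -9/25]
2. E_y = 4/5  [EC · DA = 14/5 ∩ 2·signedArea(EAC) = -9/25]
   → E = (-7/5, 4/5)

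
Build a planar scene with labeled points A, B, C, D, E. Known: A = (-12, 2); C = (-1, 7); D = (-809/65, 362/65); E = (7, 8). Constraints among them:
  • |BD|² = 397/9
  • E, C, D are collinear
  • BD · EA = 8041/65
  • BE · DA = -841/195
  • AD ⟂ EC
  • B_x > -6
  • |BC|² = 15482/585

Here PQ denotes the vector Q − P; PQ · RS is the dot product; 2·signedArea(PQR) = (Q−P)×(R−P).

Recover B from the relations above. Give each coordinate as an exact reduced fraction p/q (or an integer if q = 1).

B = (-378/65, 1012/195)

1. B_x = -378/65  [BD · EA = 8041/65 ∩ BE · DA = -841/195]
2. B_y = 1012/195  [BD · EA = 8041/65 ∩ BE · DA = -841/195]
   → B = (-378/65, 1012/195)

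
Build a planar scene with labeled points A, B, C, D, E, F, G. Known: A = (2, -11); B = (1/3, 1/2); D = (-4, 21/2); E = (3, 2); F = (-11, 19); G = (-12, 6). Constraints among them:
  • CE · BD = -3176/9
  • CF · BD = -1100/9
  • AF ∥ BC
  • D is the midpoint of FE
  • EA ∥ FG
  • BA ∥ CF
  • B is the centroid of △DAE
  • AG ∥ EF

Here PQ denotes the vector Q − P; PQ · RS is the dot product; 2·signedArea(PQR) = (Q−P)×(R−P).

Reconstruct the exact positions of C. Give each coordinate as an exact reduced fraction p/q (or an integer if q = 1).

1. C_x = -38/3  [BA ∥ CF ∩ AF ∥ BC]
2. C_y = 61/2  [BA ∥ CF ∩ AF ∥ BC]
   → C = (-38/3, 61/2)

C = (-38/3, 61/2)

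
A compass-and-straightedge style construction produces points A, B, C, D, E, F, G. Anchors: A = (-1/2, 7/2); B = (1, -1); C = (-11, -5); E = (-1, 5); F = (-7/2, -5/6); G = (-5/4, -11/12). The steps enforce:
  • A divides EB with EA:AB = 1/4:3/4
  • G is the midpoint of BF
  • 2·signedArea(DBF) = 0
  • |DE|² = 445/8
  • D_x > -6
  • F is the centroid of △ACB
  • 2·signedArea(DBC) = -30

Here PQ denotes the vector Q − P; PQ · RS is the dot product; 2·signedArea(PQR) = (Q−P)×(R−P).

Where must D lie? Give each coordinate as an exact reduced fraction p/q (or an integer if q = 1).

1. D_x = -23/4  [2·signedArea(DBF) = 0 ∩ 2·signedArea(DBC) = -30]
2. D_y = -3/4  [2·signedArea(DBF) = 0 ∩ 2·signedArea(DBC) = -30]
   → D = (-23/4, -3/4)

D = (-23/4, -3/4)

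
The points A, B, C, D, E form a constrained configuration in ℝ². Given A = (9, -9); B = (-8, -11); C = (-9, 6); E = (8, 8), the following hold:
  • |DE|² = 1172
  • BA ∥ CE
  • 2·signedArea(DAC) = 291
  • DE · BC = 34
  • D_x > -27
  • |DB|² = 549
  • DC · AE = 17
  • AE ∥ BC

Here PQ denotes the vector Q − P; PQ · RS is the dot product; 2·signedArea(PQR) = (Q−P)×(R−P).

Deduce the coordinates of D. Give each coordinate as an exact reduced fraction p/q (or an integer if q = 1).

1. D_x = -26  [DC · AE = 17 ∩ 2·signedArea(DAC) = 291]
2. D_y = 4  [DC · AE = 17 ∩ 2·signedArea(DAC) = 291]
   → D = (-26, 4)

D = (-26, 4)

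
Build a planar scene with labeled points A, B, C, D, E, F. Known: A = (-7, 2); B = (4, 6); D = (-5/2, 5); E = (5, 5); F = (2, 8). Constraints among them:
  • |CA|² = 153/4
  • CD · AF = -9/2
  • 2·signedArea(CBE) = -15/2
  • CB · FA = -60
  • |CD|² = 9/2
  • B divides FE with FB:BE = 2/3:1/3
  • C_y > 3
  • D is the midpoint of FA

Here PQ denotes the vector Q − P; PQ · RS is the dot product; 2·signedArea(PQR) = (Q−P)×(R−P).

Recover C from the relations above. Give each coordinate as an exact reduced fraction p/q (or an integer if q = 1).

C = (-1, 7/2)

1. C_x = -1  [CB · FA = -60 ∩ 2·signedArea(CBE) = -15/2]
2. C_y = 7/2  [CB · FA = -60 ∩ 2·signedArea(CBE) = -15/2]
   → C = (-1, 7/2)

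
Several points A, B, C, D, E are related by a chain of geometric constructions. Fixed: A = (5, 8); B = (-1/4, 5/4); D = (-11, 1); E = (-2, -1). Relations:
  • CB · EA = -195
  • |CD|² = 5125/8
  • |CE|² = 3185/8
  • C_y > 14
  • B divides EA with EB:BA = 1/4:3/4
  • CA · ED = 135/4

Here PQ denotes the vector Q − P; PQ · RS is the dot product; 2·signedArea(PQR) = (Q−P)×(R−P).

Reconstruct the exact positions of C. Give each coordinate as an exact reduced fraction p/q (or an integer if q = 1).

1. C_x = 41/4  [CB · EA = -195 ∩ CA · ED = 135/4]
2. C_y = 59/4  [CB · EA = -195 ∩ CA · ED = 135/4]
   → C = (41/4, 59/4)

C = (41/4, 59/4)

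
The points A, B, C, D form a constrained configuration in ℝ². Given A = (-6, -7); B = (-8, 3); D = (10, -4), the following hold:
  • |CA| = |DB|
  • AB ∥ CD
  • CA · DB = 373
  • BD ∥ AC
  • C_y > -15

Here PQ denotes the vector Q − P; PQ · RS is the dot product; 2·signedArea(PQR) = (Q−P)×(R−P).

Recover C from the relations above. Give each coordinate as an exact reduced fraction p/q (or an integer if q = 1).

1. C_x = 12  [AB ∥ CD ∩ BD ∥ AC]
2. C_y = -14  [AB ∥ CD ∩ BD ∥ AC]
   → C = (12, -14)

C = (12, -14)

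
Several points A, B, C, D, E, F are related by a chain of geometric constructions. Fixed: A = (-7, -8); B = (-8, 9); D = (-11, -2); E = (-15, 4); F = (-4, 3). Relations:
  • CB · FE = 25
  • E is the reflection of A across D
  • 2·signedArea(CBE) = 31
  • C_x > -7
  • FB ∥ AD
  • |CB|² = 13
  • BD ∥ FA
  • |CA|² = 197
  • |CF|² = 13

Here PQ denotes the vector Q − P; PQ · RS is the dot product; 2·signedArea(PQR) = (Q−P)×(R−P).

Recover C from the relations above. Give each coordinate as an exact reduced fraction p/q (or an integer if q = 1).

C = (-6, 6)

1. C_x = -6  [2·signedArea(CBE) = 31 ∩ CB · FE = 25]
2. C_y = 6  [2·signedArea(CBE) = 31 ∩ CB · FE = 25]
   → C = (-6, 6)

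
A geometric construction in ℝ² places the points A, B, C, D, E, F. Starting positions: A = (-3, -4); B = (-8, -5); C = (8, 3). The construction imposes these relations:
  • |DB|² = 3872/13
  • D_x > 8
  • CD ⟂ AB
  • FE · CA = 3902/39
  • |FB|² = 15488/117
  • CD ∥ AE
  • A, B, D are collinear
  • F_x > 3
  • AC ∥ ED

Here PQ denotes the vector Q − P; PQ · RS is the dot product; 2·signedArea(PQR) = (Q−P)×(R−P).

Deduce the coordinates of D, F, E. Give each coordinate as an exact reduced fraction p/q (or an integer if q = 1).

D = (116/13, -21/13)
E = (-27/13, -112/13)
F = (128/39, -107/39)

1. D_x = 116/13  [A, B, D are collinear ∩ CD ⟂ AB]
2. D_y = -21/13  [A, B, D are collinear ∩ CD ⟂ AB]
   → D = (116/13, -21/13)
3. E_x = -27/13  [AC ∥ ED ∩ CD ∥ AE]
4. E_y = -112/13  [AC ∥ ED ∩ CD ∥ AE]
   → E = (-27/13, -112/13)
5. F_x = 128/39  [line 11·x + 7·y + -659/39 = 0 ∩ |FB|² = 15488/117]
6. F_y = -107/39  [line 11·x + 7·y + -659/39 = 0 ∩ |FB|² = 15488/117]
   → F = (128/39, -107/39)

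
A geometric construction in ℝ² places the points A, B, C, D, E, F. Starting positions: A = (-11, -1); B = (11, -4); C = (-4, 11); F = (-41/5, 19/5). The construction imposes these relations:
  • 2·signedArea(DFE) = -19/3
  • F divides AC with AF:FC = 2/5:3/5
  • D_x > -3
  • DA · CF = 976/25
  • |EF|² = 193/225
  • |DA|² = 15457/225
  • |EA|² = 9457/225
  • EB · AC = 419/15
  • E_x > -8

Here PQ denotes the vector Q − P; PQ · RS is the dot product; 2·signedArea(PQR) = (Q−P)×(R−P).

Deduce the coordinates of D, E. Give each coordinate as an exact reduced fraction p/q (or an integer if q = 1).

D = (-41/15, -2/5)
E = (-116/15, 23/5)

1. D_x = -41/15  [line 21/5·x + 36/5·y + 359/25 = 0 ∩ |DA|² = 15457/225]
2. D_y = -2/5  [line 21/5·x + 36/5·y + 359/25 = 0 ∩ |DA|² = 15457/225]
   → D = (-41/15, -2/5)
3. E_x = -116/15  [EB · AC = 419/15 ∩ 2·signedArea(DFE) = -19/3]
4. E_y = 23/5  [EB · AC = 419/15 ∩ 2·signedArea(DFE) = -19/3]
   → E = (-116/15, 23/5)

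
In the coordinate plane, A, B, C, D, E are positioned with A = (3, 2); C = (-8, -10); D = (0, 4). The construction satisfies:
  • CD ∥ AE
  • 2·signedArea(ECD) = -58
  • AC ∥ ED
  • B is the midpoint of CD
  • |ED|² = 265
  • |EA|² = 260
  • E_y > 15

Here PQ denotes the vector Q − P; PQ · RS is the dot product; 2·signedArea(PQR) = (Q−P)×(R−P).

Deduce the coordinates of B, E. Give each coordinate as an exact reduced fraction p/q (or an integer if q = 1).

1. B_x = -4  [B is the midpoint of CD]
2. B_y = -3  [B is the midpoint of CD]
   → B = (-4, -3)
3. E_x = 11  [AC ∥ ED ∩ CD ∥ AE]
4. E_y = 16  [AC ∥ ED ∩ CD ∥ AE]
   → E = (11, 16)

B = (-4, -3)
E = (11, 16)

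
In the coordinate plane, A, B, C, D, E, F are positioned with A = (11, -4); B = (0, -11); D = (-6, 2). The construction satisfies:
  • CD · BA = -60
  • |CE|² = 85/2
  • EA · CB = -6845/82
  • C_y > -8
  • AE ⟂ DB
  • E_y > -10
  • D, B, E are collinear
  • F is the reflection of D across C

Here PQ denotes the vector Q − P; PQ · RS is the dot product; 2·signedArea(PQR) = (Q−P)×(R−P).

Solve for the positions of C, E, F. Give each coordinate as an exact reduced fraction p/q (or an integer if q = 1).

1. E_x = -30/41  [D, B, E are collinear ∩ AE ⟂ DB]
2. E_y = -386/41  [D, B, E are collinear ∩ AE ⟂ DB]
   → E = (-30/41, -386/41)
3. C_x = 11/2  [CD · BA = -60 ∩ EA · CB = -6845/82]
4. C_y = -15/2  [CD · BA = -60 ∩ EA · CB = -6845/82]
   → C = (11/2, -15/2)
5. F_x = 17  [F is the reflection of D across C]
6. F_y = -17  [F is the reflection of D across C]
   → F = (17, -17)

C = (11/2, -15/2)
E = (-30/41, -386/41)
F = (17, -17)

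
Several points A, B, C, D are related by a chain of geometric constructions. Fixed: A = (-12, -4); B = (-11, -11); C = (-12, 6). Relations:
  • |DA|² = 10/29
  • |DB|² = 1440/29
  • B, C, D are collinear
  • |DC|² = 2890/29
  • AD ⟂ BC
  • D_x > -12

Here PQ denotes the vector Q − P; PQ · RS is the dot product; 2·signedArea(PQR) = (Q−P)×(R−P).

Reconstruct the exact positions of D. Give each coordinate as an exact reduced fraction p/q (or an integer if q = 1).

1. D_x = -331/29  [B, C, D are collinear ∩ AD ⟂ BC]
2. D_y = -115/29  [B, C, D are collinear ∩ AD ⟂ BC]
   → D = (-331/29, -115/29)

D = (-331/29, -115/29)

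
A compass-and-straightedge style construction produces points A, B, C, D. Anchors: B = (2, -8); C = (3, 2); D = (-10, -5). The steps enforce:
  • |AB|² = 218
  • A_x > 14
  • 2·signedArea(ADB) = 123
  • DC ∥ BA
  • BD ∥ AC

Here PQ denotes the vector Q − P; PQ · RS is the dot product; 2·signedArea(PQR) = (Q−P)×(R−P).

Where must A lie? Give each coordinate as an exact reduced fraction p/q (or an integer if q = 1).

A = (15, -1)

1. A_x = 15  [BD ∥ AC ∩ DC ∥ BA]
2. A_y = -1  [BD ∥ AC ∩ DC ∥ BA]
   → A = (15, -1)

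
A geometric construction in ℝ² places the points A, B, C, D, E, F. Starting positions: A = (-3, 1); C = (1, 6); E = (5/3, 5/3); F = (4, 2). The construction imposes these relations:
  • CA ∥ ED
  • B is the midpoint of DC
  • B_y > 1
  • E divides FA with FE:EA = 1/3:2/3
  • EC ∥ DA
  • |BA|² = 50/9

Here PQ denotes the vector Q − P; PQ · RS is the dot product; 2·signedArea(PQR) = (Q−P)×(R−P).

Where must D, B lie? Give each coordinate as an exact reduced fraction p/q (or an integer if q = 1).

B = (-2/3, 4/3)
D = (-7/3, -10/3)

1. D_x = -7/3  [EC ∥ DA ∩ CA ∥ ED]
2. D_y = -10/3  [EC ∥ DA ∩ CA ∥ ED]
   → D = (-7/3, -10/3)
3. B_x = -2/3  [B is the midpoint of DC]
4. B_y = 4/3  [B is the midpoint of DC]
   → B = (-2/3, 4/3)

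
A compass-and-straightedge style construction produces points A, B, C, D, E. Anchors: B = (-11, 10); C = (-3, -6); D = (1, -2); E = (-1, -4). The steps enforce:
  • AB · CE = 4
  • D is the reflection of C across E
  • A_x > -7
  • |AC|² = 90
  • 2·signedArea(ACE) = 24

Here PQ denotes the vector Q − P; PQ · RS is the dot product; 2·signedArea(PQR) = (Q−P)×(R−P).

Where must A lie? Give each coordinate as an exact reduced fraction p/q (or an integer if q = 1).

1. A_x = -6  [2·signedArea(ACE) = 24 ∩ AB · CE = 4]
2. A_y = 3  [2·signedArea(ACE) = 24 ∩ AB · CE = 4]
   → A = (-6, 3)

A = (-6, 3)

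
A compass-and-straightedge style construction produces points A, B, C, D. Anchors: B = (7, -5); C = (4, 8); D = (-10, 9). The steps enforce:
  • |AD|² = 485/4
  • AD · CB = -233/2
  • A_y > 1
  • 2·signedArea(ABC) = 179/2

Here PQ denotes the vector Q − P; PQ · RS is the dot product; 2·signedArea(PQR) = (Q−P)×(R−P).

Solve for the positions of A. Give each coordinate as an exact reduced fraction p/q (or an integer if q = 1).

1. A_x = -3/2  [2·signedArea(ABC) = 179/2 ∩ AD · CB = -233/2]
2. A_y = 2  [2·signedArea(ABC) = 179/2 ∩ AD · CB = -233/2]
   → A = (-3/2, 2)

A = (-3/2, 2)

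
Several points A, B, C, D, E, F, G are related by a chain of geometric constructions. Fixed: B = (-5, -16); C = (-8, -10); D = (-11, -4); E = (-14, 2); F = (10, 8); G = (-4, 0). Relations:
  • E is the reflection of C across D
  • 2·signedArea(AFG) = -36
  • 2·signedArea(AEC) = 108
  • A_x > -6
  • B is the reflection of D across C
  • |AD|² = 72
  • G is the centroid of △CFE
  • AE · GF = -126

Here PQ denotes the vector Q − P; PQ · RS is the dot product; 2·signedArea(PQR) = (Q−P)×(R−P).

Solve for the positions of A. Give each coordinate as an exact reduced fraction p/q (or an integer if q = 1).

1. A_x = -5  [2·signedArea(AFG) = -36 ∩ 2·signedArea(AEC) = 108]
2. A_y = 2  [2·signedArea(AFG) = -36 ∩ 2·signedArea(AEC) = 108]
   → A = (-5, 2)

A = (-5, 2)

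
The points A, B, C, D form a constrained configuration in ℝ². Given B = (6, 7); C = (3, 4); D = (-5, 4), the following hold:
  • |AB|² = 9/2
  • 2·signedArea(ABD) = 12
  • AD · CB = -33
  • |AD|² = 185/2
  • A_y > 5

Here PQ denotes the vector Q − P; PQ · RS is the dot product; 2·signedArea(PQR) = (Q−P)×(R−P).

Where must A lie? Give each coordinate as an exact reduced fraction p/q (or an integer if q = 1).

1. A_x = 9/2  [2·signedArea(ABD) = 12 ∩ AD · CB = -33]
2. A_y = 11/2  [2·signedArea(ABD) = 12 ∩ AD · CB = -33]
   → A = (9/2, 11/2)

A = (9/2, 11/2)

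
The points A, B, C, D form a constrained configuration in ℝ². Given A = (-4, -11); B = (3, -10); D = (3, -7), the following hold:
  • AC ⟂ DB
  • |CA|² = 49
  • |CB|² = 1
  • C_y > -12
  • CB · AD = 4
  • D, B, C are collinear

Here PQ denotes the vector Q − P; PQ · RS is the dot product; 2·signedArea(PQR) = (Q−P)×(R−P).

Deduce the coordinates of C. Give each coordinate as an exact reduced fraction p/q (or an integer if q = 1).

1. C_x = 3  [D, B, C are collinear ∩ AC ⟂ DB]
2. C_y = -11  [D, B, C are collinear ∩ AC ⟂ DB]
   → C = (3, -11)

C = (3, -11)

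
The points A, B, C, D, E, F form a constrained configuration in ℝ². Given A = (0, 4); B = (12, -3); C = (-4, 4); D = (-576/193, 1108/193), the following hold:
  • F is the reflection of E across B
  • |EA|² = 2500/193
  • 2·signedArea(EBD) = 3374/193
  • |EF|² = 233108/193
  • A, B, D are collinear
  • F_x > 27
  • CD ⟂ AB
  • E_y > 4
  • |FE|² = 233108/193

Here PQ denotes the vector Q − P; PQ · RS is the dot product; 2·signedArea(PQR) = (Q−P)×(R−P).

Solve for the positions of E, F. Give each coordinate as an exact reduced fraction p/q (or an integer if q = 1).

E = (-674/193, 940/193)
F = (5306/193, -2098/193)

1. E_x = -674/193  [line -1687/193·x + -2892/193·y + 8194/193 = 0 ∩ |EA|² = 2500/193]
2. E_y = 940/193  [line -1687/193·x + -2892/193·y + 8194/193 = 0 ∩ |EA|² = 2500/193]
   → E = (-674/193, 940/193)
3. F_x = 5306/193  [F is the reflection of E across B]
4. F_y = -2098/193  [F is the reflection of E across B]
   → F = (5306/193, -2098/193)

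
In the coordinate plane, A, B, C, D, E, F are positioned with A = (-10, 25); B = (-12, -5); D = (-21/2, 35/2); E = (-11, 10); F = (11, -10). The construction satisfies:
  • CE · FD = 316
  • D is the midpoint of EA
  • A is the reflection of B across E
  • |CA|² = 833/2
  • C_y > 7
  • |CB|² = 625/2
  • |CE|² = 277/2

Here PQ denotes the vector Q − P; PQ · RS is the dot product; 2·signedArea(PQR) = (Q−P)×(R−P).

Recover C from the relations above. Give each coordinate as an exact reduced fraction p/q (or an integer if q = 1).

C = (1/2, 15/2)

1. C_x = 1/2  [line 43/2·x + -55/2·y + 391/2 = 0 ∩ |CE|² = 277/2]
2. C_y = 15/2  [line 43/2·x + -55/2·y + 391/2 = 0 ∩ |CE|² = 277/2]
   → C = (1/2, 15/2)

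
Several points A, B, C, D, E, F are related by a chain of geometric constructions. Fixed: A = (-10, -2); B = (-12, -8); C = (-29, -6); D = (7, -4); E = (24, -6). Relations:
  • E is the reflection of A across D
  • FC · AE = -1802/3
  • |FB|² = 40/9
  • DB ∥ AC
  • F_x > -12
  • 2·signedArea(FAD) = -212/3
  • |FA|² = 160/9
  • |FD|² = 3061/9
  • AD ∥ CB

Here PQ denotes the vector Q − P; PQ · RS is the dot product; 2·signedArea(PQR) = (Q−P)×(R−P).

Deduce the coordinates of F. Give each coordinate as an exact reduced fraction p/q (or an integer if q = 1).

1. F_x = -34/3  [FC · AE = -1802/3 ∩ 2·signedArea(FAD) = -212/3]
2. F_y = -6  [FC · AE = -1802/3 ∩ 2·signedArea(FAD) = -212/3]
   → F = (-34/3, -6)

F = (-34/3, -6)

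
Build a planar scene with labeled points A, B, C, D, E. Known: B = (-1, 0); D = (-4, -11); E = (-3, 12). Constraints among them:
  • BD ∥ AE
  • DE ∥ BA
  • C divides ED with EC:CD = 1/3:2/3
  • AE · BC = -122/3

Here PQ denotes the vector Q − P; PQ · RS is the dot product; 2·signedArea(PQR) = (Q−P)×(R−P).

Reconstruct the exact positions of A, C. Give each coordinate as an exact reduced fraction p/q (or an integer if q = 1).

A = (0, 23)
C = (-10/3, 13/3)

1. A_x = 0  [BD ∥ AE ∩ DE ∥ BA]
2. A_y = 23  [BD ∥ AE ∩ DE ∥ BA]
   → A = (0, 23)
3. C_x = -10/3  [C divides ED with EC:CD = 1/3:2/3]
4. C_y = 13/3  [C divides ED with EC:CD = 1/3:2/3]
   → C = (-10/3, 13/3)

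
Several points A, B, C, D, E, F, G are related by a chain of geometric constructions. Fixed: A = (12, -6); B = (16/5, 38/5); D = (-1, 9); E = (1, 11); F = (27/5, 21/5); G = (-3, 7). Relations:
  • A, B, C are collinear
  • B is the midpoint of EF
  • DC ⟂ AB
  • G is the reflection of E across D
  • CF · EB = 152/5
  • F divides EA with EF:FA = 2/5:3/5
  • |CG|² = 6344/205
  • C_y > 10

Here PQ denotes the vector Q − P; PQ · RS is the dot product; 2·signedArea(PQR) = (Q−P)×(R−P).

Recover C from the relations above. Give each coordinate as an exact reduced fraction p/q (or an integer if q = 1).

C = (271/205, 2153/205)

1. C_x = 271/205  [A, B, C are collinear ∩ DC ⟂ AB]
2. C_y = 2153/205  [A, B, C are collinear ∩ DC ⟂ AB]
   → C = (271/205, 2153/205)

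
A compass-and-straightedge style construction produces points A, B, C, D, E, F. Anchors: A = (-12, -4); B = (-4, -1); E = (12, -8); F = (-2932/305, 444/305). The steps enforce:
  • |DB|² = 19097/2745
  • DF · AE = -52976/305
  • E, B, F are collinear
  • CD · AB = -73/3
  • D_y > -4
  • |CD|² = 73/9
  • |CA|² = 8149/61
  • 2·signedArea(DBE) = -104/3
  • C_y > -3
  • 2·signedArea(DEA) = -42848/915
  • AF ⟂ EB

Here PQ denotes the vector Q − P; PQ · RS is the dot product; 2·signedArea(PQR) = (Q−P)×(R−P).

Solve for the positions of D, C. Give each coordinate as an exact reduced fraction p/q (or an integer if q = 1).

C = (-164/305, -767/305)
D = (-2932/915, -1072/305)

1. D_x = -2932/915  [2·signedArea(DEA) = -42848/915 ∩ DF · AE = -52976/305]
2. D_y = -1072/305  [2·signedArea(DEA) = -42848/915 ∩ DF · AE = -52976/305]
   → D = (-2932/915, -1072/305)
3. C_x = -164/305  [line -8·x + -3·y + -3613/305 = 0 ∩ |CD|² = 73/9]
4. C_y = -767/305  [line -8·x + -3·y + -3613/305 = 0 ∩ |CD|² = 73/9]
   → C = (-164/305, -767/305)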